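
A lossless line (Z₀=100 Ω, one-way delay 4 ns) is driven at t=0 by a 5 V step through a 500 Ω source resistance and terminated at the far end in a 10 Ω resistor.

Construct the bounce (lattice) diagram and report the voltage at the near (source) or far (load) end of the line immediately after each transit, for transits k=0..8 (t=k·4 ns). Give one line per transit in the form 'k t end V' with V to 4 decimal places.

Γ_L=-0.818182, Γ_S=0.666667; launch V₁=5·100/600=0.833333
k=0 src: V=0.8333
k=1 load: inc=0.833333, refl=0.833333·-0.818182=-0.6818; V=0.000000+0.833333+-0.681818=0.1515
k=2 src: inc=-0.681818, refl=-0.681818·0.666667=-0.4545; V=0.833333+-0.681818+-0.454545=-0.3030
k=3 load: inc=-0.454545, refl=-0.454545·-0.818182=0.3719; V=0.151515+-0.454545+0.371901=0.0689
k=4 src: inc=0.371901, refl=0.371901·0.666667=0.2479; V=-0.303030+0.371901+0.247934=0.3168
k=5 load: inc=0.247934, refl=0.247934·-0.818182=-0.2029; V=0.068871+0.247934+-0.202855=0.1139
k=6 src: inc=-0.202855, refl=-0.202855·0.666667=-0.1352; V=0.316804+-0.202855+-0.135237=-0.0213
k=7 load: inc=-0.135237, refl=-0.135237·-0.818182=0.1106; V=0.113949+-0.135237+0.110648=0.0894
k=8 src: inc=0.110648, refl=0.110648·0.666667=0.0738; V=-0.021287+0.110648+0.073765=0.1631

0 0 source 0.8333
1 4 load 0.1515
2 8 source -0.3030
3 12 load 0.0689
4 16 source 0.3168
5 20 load 0.1139
6 24 source -0.0213
7 28 load 0.0894
8 32 source 0.1631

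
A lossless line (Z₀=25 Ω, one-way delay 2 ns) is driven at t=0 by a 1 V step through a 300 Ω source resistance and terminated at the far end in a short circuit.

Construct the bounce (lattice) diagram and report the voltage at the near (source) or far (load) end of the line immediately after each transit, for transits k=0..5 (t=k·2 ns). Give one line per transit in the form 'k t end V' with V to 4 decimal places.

Γ_L=-1.000000, Γ_S=0.846154; launch V₁=1·25/325=0.076923
k=0 src: V=0.0769
k=1 load: inc=0.076923, refl=0.076923·-1.000000=-0.0769; V=0.000000+0.076923+-0.076923=0.0000
k=2 src: inc=-0.076923, refl=-0.076923·0.846154=-0.0651; V=0.076923+-0.076923+-0.065089=-0.0651
k=3 load: inc=-0.065089, refl=-0.065089·-1.000000=0.0651; V=0.000000+-0.065089+0.065089=0.0000
k=4 src: inc=0.065089, refl=0.065089·0.846154=0.0551; V=-0.065089+0.065089+0.055075=0.0551
k=5 load: inc=0.055075, refl=0.055075·-1.000000=-0.0551; V=0.000000+0.055075+-0.055075=0.0000

0 0 source 0.0769
1 2 load 0.0000
2 4 source -0.0651
3 6 load 0.0000
4 8 source 0.0551
5 10 load 0.0000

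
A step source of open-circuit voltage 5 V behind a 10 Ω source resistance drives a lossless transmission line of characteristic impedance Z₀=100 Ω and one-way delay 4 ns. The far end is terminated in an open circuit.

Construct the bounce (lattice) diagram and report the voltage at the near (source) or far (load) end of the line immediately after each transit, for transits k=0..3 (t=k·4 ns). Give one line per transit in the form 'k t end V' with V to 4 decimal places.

Γ_L=1.000000, Γ_S=-0.818182; launch V₁=5·100/110=4.545455
k=0 src: V=4.5455
k=1 load: inc=4.545455, refl=4.545455·1.000000=4.5455; V=0.000000+4.545455+4.545455=9.0909
k=2 src: inc=4.545455, refl=4.545455·-0.818182=-3.7190; V=4.545455+4.545455+-3.719008=5.3719
k=3 load: inc=-3.719008, refl=-3.719008·1.000000=-3.7190; V=9.090909+-3.719008+-3.719008=1.6529

0 0 source 4.5455
1 4 load 9.0909
2 8 source 5.3719
3 12 load 1.6529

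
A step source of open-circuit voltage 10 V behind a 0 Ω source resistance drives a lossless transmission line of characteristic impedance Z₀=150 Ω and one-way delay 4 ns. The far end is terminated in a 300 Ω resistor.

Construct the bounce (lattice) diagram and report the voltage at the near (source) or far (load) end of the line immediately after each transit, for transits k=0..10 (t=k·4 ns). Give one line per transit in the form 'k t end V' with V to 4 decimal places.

Γ_L=0.333333, Γ_S=-1.000000; launch V₁=10·150/150=10.000000
k=0 src: V=10.0000
k=1 load: inc=10.000000, refl=10.000000·0.333333=3.3333; V=0.000000+10.000000+3.333333=13.3333
k=2 src: inc=3.333333, refl=3.333333·-1.000000=-3.3333; V=10.000000+3.333333+-3.333333=10.0000
k=3 load: inc=-3.333333, refl=-3.333333·0.333333=-1.1111; V=13.333333+-3.333333+-1.111111=8.8889
k=4 src: inc=-1.111111, refl=-1.111111·-1.000000=1.1111; V=10.000000+-1.111111+1.111111=10.0000
k=5 load: inc=1.111111, refl=1.111111·0.333333=0.3704; V=8.888889+1.111111+0.370370=10.3704
k=6 src: inc=0.370370, refl=0.370370·-1.000000=-0.3704; V=10.000000+0.370370+-0.370370=10.0000
k=7 load: inc=-0.370370, refl=-0.370370·0.333333=-0.1235; V=10.370370+-0.370370+-0.123457=9.8765
k=8 src: inc=-0.123457, refl=-0.123457·-1.000000=0.1235; V=10.000000+-0.123457+0.123457=10.0000
k=9 load: inc=0.123457, refl=0.123457·0.333333=0.0412; V=9.876543+0.123457+0.041152=10.0412
k=10 src: inc=0.041152, refl=0.041152·-1.000000=-0.0412; V=10.000000+0.041152+-0.041152=10.0000

0 0 source 10.0000
1 4 load 13.3333
2 8 source 10.0000
3 12 load 8.8889
4 16 source 10.0000
5 20 load 10.3704
6 24 source 10.0000
7 28 load 9.8765
8 32 source 10.0000
9 36 load 10.0412
10 40 source 10.0000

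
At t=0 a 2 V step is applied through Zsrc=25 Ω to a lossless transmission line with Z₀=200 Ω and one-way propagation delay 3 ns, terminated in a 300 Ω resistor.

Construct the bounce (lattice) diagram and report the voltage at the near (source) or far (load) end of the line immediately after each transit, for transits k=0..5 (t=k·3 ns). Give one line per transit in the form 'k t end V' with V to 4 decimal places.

0 0 source 1.7778
1 3 load 2.1333
2 6 source 1.8568
3 9 load 1.8015
4 12 source 1.8445
5 15 load 1.8531

Γ_L=0.200000, Γ_S=-0.777778; launch V₁=2·200/225=1.777778
k=0 src: V=1.7778
k=1 load: inc=1.777778, refl=1.777778·0.200000=0.3556; V=0.000000+1.777778+0.355556=2.1333
k=2 src: inc=0.355556, refl=0.355556·-0.777778=-0.2765; V=1.777778+0.355556+-0.276543=1.8568
k=3 load: inc=-0.276543, refl=-0.276543·0.200000=-0.0553; V=2.133333+-0.276543+-0.055309=1.8015
k=4 src: inc=-0.055309, refl=-0.055309·-0.777778=0.0430; V=1.856790+-0.055309+0.043018=1.8445
k=5 load: inc=0.043018, refl=0.043018·0.200000=0.0086; V=1.801481+0.043018+0.008604=1.8531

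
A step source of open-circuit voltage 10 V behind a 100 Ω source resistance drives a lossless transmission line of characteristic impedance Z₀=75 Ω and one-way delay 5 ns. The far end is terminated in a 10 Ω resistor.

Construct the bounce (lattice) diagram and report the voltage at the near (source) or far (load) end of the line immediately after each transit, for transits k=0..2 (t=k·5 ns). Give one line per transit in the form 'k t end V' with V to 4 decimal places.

Γ_L=-0.764706, Γ_S=0.142857; launch V₁=10·75/175=4.285714
k=0 src: V=4.2857
k=1 load: inc=4.285714, refl=4.285714·-0.764706=-3.2773; V=0.000000+4.285714+-3.277311=1.0084
k=2 src: inc=-3.277311, refl=-3.277311·0.142857=-0.4682; V=4.285714+-3.277311+-0.468187=0.5402

0 0 source 4.2857
1 5 load 1.0084
2 10 source 0.5402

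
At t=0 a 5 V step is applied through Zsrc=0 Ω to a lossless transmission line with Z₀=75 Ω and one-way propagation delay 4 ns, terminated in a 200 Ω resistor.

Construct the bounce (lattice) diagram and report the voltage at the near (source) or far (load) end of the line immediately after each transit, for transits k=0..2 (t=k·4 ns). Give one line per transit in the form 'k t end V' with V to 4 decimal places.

0 0 source 5.0000
1 4 load 7.2727
2 8 source 5.0000

Γ_L=0.454545, Γ_S=-1.000000; launch V₁=5·75/75=5.000000
k=0 src: V=5.0000
k=1 load: inc=5.000000, refl=5.000000·0.454545=2.2727; V=0.000000+5.000000+2.272727=7.2727
k=2 src: inc=2.272727, refl=2.272727·-1.000000=-2.2727; V=5.000000+2.272727+-2.272727=5.0000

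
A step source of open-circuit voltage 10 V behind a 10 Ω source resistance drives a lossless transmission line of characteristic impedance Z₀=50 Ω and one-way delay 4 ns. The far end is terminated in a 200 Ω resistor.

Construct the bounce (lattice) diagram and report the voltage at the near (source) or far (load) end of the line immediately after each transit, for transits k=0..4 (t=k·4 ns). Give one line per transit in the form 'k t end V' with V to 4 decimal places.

0 0 source 8.3333
1 4 load 13.3333
2 8 source 10.0000
3 12 load 8.0000
4 16 source 9.3333

Γ_L=0.600000, Γ_S=-0.666667; launch V₁=10·50/60=8.333333
k=0 src: V=8.3333
k=1 load: inc=8.333333, refl=8.333333·0.600000=5.0000; V=0.000000+8.333333+5.000000=13.3333
k=2 src: inc=5.000000, refl=5.000000·-0.666667=-3.3333; V=8.333333+5.000000+-3.333333=10.0000
k=3 load: inc=-3.333333, refl=-3.333333·0.600000=-2.0000; V=13.333333+-3.333333+-2.000000=8.0000
k=4 src: inc=-2.000000, refl=-2.000000·-0.666667=1.3333; V=10.000000+-2.000000+1.333333=9.3333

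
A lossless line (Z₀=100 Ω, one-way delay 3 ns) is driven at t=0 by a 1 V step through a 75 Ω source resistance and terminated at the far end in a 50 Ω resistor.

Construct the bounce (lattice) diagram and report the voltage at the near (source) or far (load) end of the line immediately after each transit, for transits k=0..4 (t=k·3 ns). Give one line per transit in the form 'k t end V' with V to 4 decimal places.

Γ_L=-0.333333, Γ_S=-0.142857; launch V₁=1·100/175=0.571429
k=0 src: V=0.5714
k=1 load: inc=0.571429, refl=0.571429·-0.333333=-0.1905; V=0.000000+0.571429+-0.190476=0.3810
k=2 src: inc=-0.190476, refl=-0.190476·-0.142857=0.0272; V=0.571429+-0.190476+0.027211=0.4082
k=3 load: inc=0.027211, refl=0.027211·-0.333333=-0.0091; V=0.380952+0.027211+-0.009070=0.3991
k=4 src: inc=-0.009070, refl=-0.009070·-0.142857=0.0013; V=0.408163+-0.009070+0.001296=0.4004

0 0 source 0.5714
1 3 load 0.3810
2 6 source 0.4082
3 9 load 0.3991
4 12 source 0.4004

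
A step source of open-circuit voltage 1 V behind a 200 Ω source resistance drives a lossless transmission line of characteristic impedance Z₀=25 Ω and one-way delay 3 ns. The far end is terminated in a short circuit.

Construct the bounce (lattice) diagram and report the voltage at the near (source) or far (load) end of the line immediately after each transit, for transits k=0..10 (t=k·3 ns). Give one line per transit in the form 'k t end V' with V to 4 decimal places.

0 0 source 0.1111
1 3 load 0.0000
2 6 source -0.0864
3 9 load 0.0000
4 12 source 0.0672
5 15 load 0.0000
6 18 source -0.0523
7 21 load 0.0000
8 24 source 0.0407
9 27 load 0.0000
10 30 source -0.0316

Γ_L=-1.000000, Γ_S=0.777778; launch V₁=1·25/225=0.111111
k=0 src: V=0.1111
k=1 load: inc=0.111111, refl=0.111111·-1.000000=-0.1111; V=0.000000+0.111111+-0.111111=0.0000
k=2 src: inc=-0.111111, refl=-0.111111·0.777778=-0.0864; V=0.111111+-0.111111+-0.086420=-0.0864
k=3 load: inc=-0.086420, refl=-0.086420·-1.000000=0.0864; V=0.000000+-0.086420+0.086420=0.0000
k=4 src: inc=0.086420, refl=0.086420·0.777778=0.0672; V=-0.086420+0.086420+0.067215=0.0672
k=5 load: inc=0.067215, refl=0.067215·-1.000000=-0.0672; V=0.000000+0.067215+-0.067215=0.0000
k=6 src: inc=-0.067215, refl=-0.067215·0.777778=-0.0523; V=0.067215+-0.067215+-0.052279=-0.0523
k=7 load: inc=-0.052279, refl=-0.052279·-1.000000=0.0523; V=0.000000+-0.052279+0.052279=0.0000
k=8 src: inc=0.052279, refl=0.052279·0.777778=0.0407; V=-0.052279+0.052279+0.040661=0.0407
k=9 load: inc=0.040661, refl=0.040661·-1.000000=-0.0407; V=0.000000+0.040661+-0.040661=0.0000
k=10 src: inc=-0.040661, refl=-0.040661·0.777778=-0.0316; V=0.040661+-0.040661+-0.031625=-0.0316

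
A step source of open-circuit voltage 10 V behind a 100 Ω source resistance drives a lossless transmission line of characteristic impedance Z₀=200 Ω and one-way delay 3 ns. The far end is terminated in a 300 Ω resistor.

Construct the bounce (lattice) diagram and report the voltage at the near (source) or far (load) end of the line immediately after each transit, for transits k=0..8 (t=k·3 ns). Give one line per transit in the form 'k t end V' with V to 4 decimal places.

Γ_L=0.200000, Γ_S=-0.333333; launch V₁=10·200/300=6.666667
k=0 src: V=6.6667
k=1 load: inc=6.666667, refl=6.666667·0.200000=1.3333; V=0.000000+6.666667+1.333333=8.0000
k=2 src: inc=1.333333, refl=1.333333·-0.333333=-0.4444; V=6.666667+1.333333+-0.444444=7.5556
k=3 load: inc=-0.444444, refl=-0.444444·0.200000=-0.0889; V=8.000000+-0.444444+-0.088889=7.4667
k=4 src: inc=-0.088889, refl=-0.088889·-0.333333=0.0296; V=7.555556+-0.088889+0.029630=7.4963
k=5 load: inc=0.029630, refl=0.029630·0.200000=0.0059; V=7.466667+0.029630+0.005926=7.5022
k=6 src: inc=0.005926, refl=0.005926·-0.333333=-0.0020; V=7.496296+0.005926+-0.001975=7.5002
k=7 load: inc=-0.001975, refl=-0.001975·0.200000=-0.0004; V=7.502222+-0.001975+-0.000395=7.4999
k=8 src: inc=-0.000395, refl=-0.000395·-0.333333=0.0001; V=7.500247+-0.000395+0.000132=7.5000

0 0 source 6.6667
1 3 load 8.0000
2 6 source 7.5556
3 9 load 7.4667
4 12 source 7.4963
5 15 load 7.5022
6 18 source 7.5002
7 21 load 7.4999
8 24 source 7.5000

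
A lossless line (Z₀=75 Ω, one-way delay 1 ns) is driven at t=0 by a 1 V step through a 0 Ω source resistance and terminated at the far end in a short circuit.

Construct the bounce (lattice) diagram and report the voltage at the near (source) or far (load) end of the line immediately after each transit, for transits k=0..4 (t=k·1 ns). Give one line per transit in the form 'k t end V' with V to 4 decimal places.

0 0 source 1.0000
1 1 load 0.0000
2 2 source 1.0000
3 3 load 0.0000
4 4 source 1.0000

Γ_L=-1.000000, Γ_S=-1.000000; launch V₁=1·75/75=1.000000
k=0 src: V=1.0000
k=1 load: inc=1.000000, refl=1.000000·-1.000000=-1.0000; V=0.000000+1.000000+-1.000000=0.0000
k=2 src: inc=-1.000000, refl=-1.000000·-1.000000=1.0000; V=1.000000+-1.000000+1.000000=1.0000
k=3 load: inc=1.000000, refl=1.000000·-1.000000=-1.0000; V=0.000000+1.000000+-1.000000=0.0000
k=4 src: inc=-1.000000, refl=-1.000000·-1.000000=1.0000; V=1.000000+-1.000000+1.000000=1.0000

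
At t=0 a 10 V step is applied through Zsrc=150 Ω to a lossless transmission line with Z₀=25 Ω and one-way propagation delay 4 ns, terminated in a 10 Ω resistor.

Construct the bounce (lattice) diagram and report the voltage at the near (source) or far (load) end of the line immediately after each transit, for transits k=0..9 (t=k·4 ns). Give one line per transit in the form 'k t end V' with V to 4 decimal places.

0 0 source 1.4286
1 4 load 0.8163
2 8 source 0.3790
3 12 load 0.5664
4 16 source 0.7003
5 20 load 0.6429
6 24 source 0.6019
7 28 load 0.6195
8 32 source 0.6321
9 36 load 0.6267

Γ_L=-0.428571, Γ_S=0.714286; launch V₁=10·25/175=1.428571
k=0 src: V=1.4286
k=1 load: inc=1.428571, refl=1.428571·-0.428571=-0.6122; V=0.000000+1.428571+-0.612245=0.8163
k=2 src: inc=-0.612245, refl=-0.612245·0.714286=-0.4373; V=1.428571+-0.612245+-0.437318=0.3790
k=3 load: inc=-0.437318, refl=-0.437318·-0.428571=0.1874; V=0.816327+-0.437318+0.187422=0.5664
k=4 src: inc=0.187422, refl=0.187422·0.714286=0.1339; V=0.379009+0.187422+0.133873=0.7003
k=5 load: inc=0.133873, refl=0.133873·-0.428571=-0.0574; V=0.566431+0.133873+-0.057374=0.6429
k=6 src: inc=-0.057374, refl=-0.057374·0.714286=-0.0410; V=0.700303+-0.057374+-0.040981=0.6019
k=7 load: inc=-0.040981, refl=-0.040981·-0.428571=0.0176; V=0.642929+-0.040981+0.017563=0.6195
k=8 src: inc=0.017563, refl=0.017563·0.714286=0.0125; V=0.601948+0.017563+0.012545=0.6321
k=9 load: inc=0.012545, refl=0.012545·-0.428571=-0.0054; V=0.619511+0.012545+-0.005377=0.6267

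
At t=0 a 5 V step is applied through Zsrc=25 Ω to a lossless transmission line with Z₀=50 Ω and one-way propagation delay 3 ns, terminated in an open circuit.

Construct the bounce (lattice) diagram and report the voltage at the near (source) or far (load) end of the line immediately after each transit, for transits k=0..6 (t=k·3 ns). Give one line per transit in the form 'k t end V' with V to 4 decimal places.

Γ_L=1.000000, Γ_S=-0.333333; launch V₁=5·50/75=3.333333
k=0 src: V=3.3333
k=1 load: inc=3.333333, refl=3.333333·1.000000=3.3333; V=0.000000+3.333333+3.333333=6.6667
k=2 src: inc=3.333333, refl=3.333333·-0.333333=-1.1111; V=3.333333+3.333333+-1.111111=5.5556
k=3 load: inc=-1.111111, refl=-1.111111·1.000000=-1.1111; V=6.666667+-1.111111+-1.111111=4.4444
k=4 src: inc=-1.111111, refl=-1.111111·-0.333333=0.3704; V=5.555556+-1.111111+0.370370=4.8148
k=5 load: inc=0.370370, refl=0.370370·1.000000=0.3704; V=4.444444+0.370370+0.370370=5.1852
k=6 src: inc=0.370370, refl=0.370370·-0.333333=-0.1235; V=4.814815+0.370370+-0.123457=5.0617

0 0 source 3.3333
1 3 load 6.6667
2 6 source 5.5556
3 9 load 4.4444
4 12 source 4.8148
5 15 load 5.1852
6 18 source 5.0617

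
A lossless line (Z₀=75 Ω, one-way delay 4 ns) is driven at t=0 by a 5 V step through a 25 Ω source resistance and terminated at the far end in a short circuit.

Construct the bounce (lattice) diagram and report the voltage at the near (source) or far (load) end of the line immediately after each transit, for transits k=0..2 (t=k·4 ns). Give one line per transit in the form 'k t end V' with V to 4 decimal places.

Γ_L=-1.000000, Γ_S=-0.500000; launch V₁=5·75/100=3.750000
k=0 src: V=3.7500
k=1 load: inc=3.750000, refl=3.750000·-1.000000=-3.7500; V=0.000000+3.750000+-3.750000=0.0000
k=2 src: inc=-3.750000, refl=-3.750000·-0.500000=1.8750; V=3.750000+-3.750000+1.875000=1.8750

0 0 source 3.7500
1 4 load 0.0000
2 8 source 1.8750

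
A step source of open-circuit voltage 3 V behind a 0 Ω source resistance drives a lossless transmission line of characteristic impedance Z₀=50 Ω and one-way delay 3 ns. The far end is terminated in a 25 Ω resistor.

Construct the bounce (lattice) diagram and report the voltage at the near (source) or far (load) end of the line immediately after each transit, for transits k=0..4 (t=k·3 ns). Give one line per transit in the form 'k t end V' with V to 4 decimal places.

Γ_L=-0.333333, Γ_S=-1.000000; launch V₁=3·50/50=3.000000
k=0 src: V=3.0000
k=1 load: inc=3.000000, refl=3.000000·-0.333333=-1.0000; V=0.000000+3.000000+-1.000000=2.0000
k=2 src: inc=-1.000000, refl=-1.000000·-1.000000=1.0000; V=3.000000+-1.000000+1.000000=3.0000
k=3 load: inc=1.000000, refl=1.000000·-0.333333=-0.3333; V=2.000000+1.000000+-0.333333=2.6667
k=4 src: inc=-0.333333, refl=-0.333333·-1.000000=0.3333; V=3.000000+-0.333333+0.333333=3.0000

0 0 source 3.0000
1 3 load 2.0000
2 6 source 3.0000
3 9 load 2.6667
4 12 source 3.0000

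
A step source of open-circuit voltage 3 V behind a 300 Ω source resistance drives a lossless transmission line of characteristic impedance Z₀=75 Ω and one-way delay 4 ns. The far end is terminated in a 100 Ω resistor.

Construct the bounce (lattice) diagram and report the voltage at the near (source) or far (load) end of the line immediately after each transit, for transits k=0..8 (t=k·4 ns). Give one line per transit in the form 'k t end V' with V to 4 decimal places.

Γ_L=0.142857, Γ_S=0.600000; launch V₁=3·75/375=0.600000
k=0 src: V=0.6000
k=1 load: inc=0.600000, refl=0.600000·0.142857=0.0857; V=0.000000+0.600000+0.085714=0.6857
k=2 src: inc=0.085714, refl=0.085714·0.600000=0.0514; V=0.600000+0.085714+0.051429=0.7371
k=3 load: inc=0.051429, refl=0.051429·0.142857=0.0073; V=0.685714+0.051429+0.007347=0.7445
k=4 src: inc=0.007347, refl=0.007347·0.600000=0.0044; V=0.737143+0.007347+0.004408=0.7489
k=5 load: inc=0.004408, refl=0.004408·0.142857=0.0006; V=0.744490+0.004408+0.000630=0.7495
k=6 src: inc=0.000630, refl=0.000630·0.600000=0.0004; V=0.748898+0.000630+0.000378=0.7499
k=7 load: inc=0.000378, refl=0.000378·0.142857=0.0001; V=0.749528+0.000378+0.000054=0.7500
k=8 src: inc=0.000054, refl=0.000054·0.600000=0.0000; V=0.749906+0.000054+0.000032=0.7500

0 0 source 0.6000
1 4 load 0.6857
2 8 source 0.7371
3 12 load 0.7445
4 16 source 0.7489
5 20 load 0.7495
6 24 source 0.7499
7 28 load 0.7500
8 32 source 0.7500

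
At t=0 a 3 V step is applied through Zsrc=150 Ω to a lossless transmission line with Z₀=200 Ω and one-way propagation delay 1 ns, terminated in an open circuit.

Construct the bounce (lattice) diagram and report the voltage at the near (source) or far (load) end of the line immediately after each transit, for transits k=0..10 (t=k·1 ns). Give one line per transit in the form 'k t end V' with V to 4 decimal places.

Γ_L=1.000000, Γ_S=-0.142857; launch V₁=3·200/350=1.714286
k=0 src: V=1.7143
k=1 load: inc=1.714286, refl=1.714286·1.000000=1.7143; V=0.000000+1.714286+1.714286=3.4286
k=2 src: inc=1.714286, refl=1.714286·-0.142857=-0.2449; V=1.714286+1.714286+-0.244898=3.1837
k=3 load: inc=-0.244898, refl=-0.244898·1.000000=-0.2449; V=3.428571+-0.244898+-0.244898=2.9388
k=4 src: inc=-0.244898, refl=-0.244898·-0.142857=0.0350; V=3.183673+-0.244898+0.034985=2.9738
k=5 load: inc=0.034985, refl=0.034985·1.000000=0.0350; V=2.938776+0.034985+0.034985=3.0087
k=6 src: inc=0.034985, refl=0.034985·-0.142857=-0.0050; V=2.973761+0.034985+-0.004998=3.0037
k=7 load: inc=-0.004998, refl=-0.004998·1.000000=-0.0050; V=3.008746+-0.004998+-0.004998=2.9988
k=8 src: inc=-0.004998, refl=-0.004998·-0.142857=0.0007; V=3.003748+-0.004998+0.000714=2.9995
k=9 load: inc=0.000714, refl=0.000714·1.000000=0.0007; V=2.998751+0.000714+0.000714=3.0002
k=10 src: inc=0.000714, refl=0.000714·-0.142857=-0.0001; V=2.999465+0.000714+-0.000102=3.0001

0 0 source 1.7143
1 1 load 3.4286
2 2 source 3.1837
3 3 load 2.9388
4 4 source 2.9738
5 5 load 3.0087
6 6 source 3.0037
7 7 load 2.9988
8 8 source 2.9995
9 9 load 3.0002
10 10 source 3.0001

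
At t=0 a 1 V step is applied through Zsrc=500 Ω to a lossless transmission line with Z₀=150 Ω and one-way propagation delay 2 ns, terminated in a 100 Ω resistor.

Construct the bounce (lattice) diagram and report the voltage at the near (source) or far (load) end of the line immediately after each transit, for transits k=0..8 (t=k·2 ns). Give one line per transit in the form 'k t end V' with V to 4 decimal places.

0 0 source 0.2308
1 2 load 0.1846
2 4 source 0.1598
3 6 load 0.1647
4 8 source 0.1674
5 10 load 0.1669
6 12 source 0.1666
7 14 load 0.1666
8 16 source 0.1667

Γ_L=-0.200000, Γ_S=0.538462; launch V₁=1·150/650=0.230769
k=0 src: V=0.2308
k=1 load: inc=0.230769, refl=0.230769·-0.200000=-0.0462; V=0.000000+0.230769+-0.046154=0.1846
k=2 src: inc=-0.046154, refl=-0.046154·0.538462=-0.0249; V=0.230769+-0.046154+-0.024852=0.1598
k=3 load: inc=-0.024852, refl=-0.024852·-0.200000=0.0050; V=0.184615+-0.024852+0.004970=0.1647
k=4 src: inc=0.004970, refl=0.004970·0.538462=0.0027; V=0.159763+0.004970+0.002676=0.1674
k=5 load: inc=0.002676, refl=0.002676·-0.200000=-0.0005; V=0.164734+0.002676+-0.000535=0.1669
k=6 src: inc=-0.000535, refl=-0.000535·0.538462=-0.0003; V=0.167410+-0.000535+-0.000288=0.1666
k=7 load: inc=-0.000288, refl=-0.000288·-0.200000=0.0001; V=0.166875+-0.000288+0.000058=0.1666
k=8 src: inc=0.000058, refl=0.000058·0.538462=0.0000; V=0.166587+0.000058+0.000031=0.1667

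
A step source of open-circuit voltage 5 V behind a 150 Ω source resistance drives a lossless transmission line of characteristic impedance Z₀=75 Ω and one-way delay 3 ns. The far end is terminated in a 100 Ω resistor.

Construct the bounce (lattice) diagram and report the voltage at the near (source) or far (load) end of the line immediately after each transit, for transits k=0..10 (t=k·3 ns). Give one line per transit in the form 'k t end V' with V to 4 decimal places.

Γ_L=0.142857, Γ_S=0.333333; launch V₁=5·75/225=1.666667
k=0 src: V=1.6667
k=1 load: inc=1.666667, refl=1.666667·0.142857=0.2381; V=0.000000+1.666667+0.238095=1.9048
k=2 src: inc=0.238095, refl=0.238095·0.333333=0.0794; V=1.666667+0.238095+0.079365=1.9841
k=3 load: inc=0.079365, refl=0.079365·0.142857=0.0113; V=1.904762+0.079365+0.011338=1.9955
k=4 src: inc=0.011338, refl=0.011338·0.333333=0.0038; V=1.984127+0.011338+0.003779=1.9992
k=5 load: inc=0.003779, refl=0.003779·0.142857=0.0005; V=1.995465+0.003779+0.000540=1.9998
k=6 src: inc=0.000540, refl=0.000540·0.333333=0.0002; V=1.999244+0.000540+0.000180=2.0000
k=7 load: inc=0.000180, refl=0.000180·0.142857=0.0000; V=1.999784+0.000180+0.000026=2.0000
k=8 src: inc=0.000026, refl=0.000026·0.333333=0.0000; V=1.999964+0.000026+0.000009=2.0000
k=9 load: inc=0.000009, refl=0.000009·0.142857=0.0000; V=1.999990+0.000009+0.000001=2.0000
k=10 src: inc=0.000001, refl=0.000001·0.333333=0.0000; V=1.999998+0.000001+0.000000=2.0000

0 0 source 1.6667
1 3 load 1.9048
2 6 source 1.9841
3 9 load 1.9955
4 12 source 1.9992
5 15 load 1.9998
6 18 source 2.0000
7 21 load 2.0000
8 24 source 2.0000
9 27 load 2.0000
10 30 source 2.0000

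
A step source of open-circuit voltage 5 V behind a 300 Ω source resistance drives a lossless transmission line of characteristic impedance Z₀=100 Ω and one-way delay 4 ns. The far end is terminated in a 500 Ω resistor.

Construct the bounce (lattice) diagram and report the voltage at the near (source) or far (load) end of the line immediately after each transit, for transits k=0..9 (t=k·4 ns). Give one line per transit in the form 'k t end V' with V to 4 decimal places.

0 0 source 1.2500
1 4 load 2.0833
2 8 source 2.5000
3 12 load 2.7778
4 16 source 2.9167
5 20 load 3.0093
6 24 source 3.0556
7 28 load 3.0864
8 32 source 3.1019
9 36 load 3.1121

Γ_L=0.666667, Γ_S=0.500000; launch V₁=5·100/400=1.250000
k=0 src: V=1.2500
k=1 load: inc=1.250000, refl=1.250000·0.666667=0.8333; V=0.000000+1.250000+0.833333=2.0833
k=2 src: inc=0.833333, refl=0.833333·0.500000=0.4167; V=1.250000+0.833333+0.416667=2.5000
k=3 load: inc=0.416667, refl=0.416667·0.666667=0.2778; V=2.083333+0.416667+0.277778=2.7778
k=4 src: inc=0.277778, refl=0.277778·0.500000=0.1389; V=2.500000+0.277778+0.138889=2.9167
k=5 load: inc=0.138889, refl=0.138889·0.666667=0.0926; V=2.777778+0.138889+0.092593=3.0093
k=6 src: inc=0.092593, refl=0.092593·0.500000=0.0463; V=2.916667+0.092593+0.046296=3.0556
k=7 load: inc=0.046296, refl=0.046296·0.666667=0.0309; V=3.009259+0.046296+0.030864=3.0864
k=8 src: inc=0.030864, refl=0.030864·0.500000=0.0154; V=3.055556+0.030864+0.015432=3.1019
k=9 load: inc=0.015432, refl=0.015432·0.666667=0.0103; V=3.086420+0.015432+0.010288=3.1121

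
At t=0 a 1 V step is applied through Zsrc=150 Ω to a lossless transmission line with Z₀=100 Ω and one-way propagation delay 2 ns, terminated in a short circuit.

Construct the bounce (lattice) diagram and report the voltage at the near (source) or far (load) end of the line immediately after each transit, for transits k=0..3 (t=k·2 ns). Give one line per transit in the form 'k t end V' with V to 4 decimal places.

Γ_L=-1.000000, Γ_S=0.200000; launch V₁=1·100/250=0.400000
k=0 src: V=0.4000
k=1 load: inc=0.400000, refl=0.400000·-1.000000=-0.4000; V=0.000000+0.400000+-0.400000=0.0000
k=2 src: inc=-0.400000, refl=-0.400000·0.200000=-0.0800; V=0.400000+-0.400000+-0.080000=-0.0800
k=3 load: inc=-0.080000, refl=-0.080000·-1.000000=0.0800; V=0.000000+-0.080000+0.080000=0.0000

0 0 source 0.4000
1 2 load 0.0000
2 4 source -0.0800
3 6 load 0.0000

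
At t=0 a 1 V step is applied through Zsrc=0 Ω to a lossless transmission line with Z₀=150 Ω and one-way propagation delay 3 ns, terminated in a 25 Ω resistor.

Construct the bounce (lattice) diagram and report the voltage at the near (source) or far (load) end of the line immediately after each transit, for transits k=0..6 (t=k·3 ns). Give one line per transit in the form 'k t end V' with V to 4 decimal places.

0 0 source 1.0000
1 3 load 0.2857
2 6 source 1.0000
3 9 load 0.4898
4 12 source 1.0000
5 15 load 0.6356
6 18 source 1.0000

Γ_L=-0.714286, Γ_S=-1.000000; launch V₁=1·150/150=1.000000
k=0 src: V=1.0000
k=1 load: inc=1.000000, refl=1.000000·-0.714286=-0.7143; V=0.000000+1.000000+-0.714286=0.2857
k=2 src: inc=-0.714286, refl=-0.714286·-1.000000=0.7143; V=1.000000+-0.714286+0.714286=1.0000
k=3 load: inc=0.714286, refl=0.714286·-0.714286=-0.5102; V=0.285714+0.714286+-0.510204=0.4898
k=4 src: inc=-0.510204, refl=-0.510204·-1.000000=0.5102; V=1.000000+-0.510204+0.510204=1.0000
k=5 load: inc=0.510204, refl=0.510204·-0.714286=-0.3644; V=0.489796+0.510204+-0.364431=0.6356
k=6 src: inc=-0.364431, refl=-0.364431·-1.000000=0.3644; V=1.000000+-0.364431+0.364431=1.0000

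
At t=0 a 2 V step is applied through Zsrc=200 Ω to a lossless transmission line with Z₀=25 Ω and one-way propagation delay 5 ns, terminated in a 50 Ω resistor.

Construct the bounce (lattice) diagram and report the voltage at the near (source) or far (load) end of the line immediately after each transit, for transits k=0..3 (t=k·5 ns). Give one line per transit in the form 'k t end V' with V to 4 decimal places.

Γ_L=0.333333, Γ_S=0.777778; launch V₁=2·25/225=0.222222
k=0 src: V=0.2222
k=1 load: inc=0.222222, refl=0.222222·0.333333=0.0741; V=0.000000+0.222222+0.074074=0.2963
k=2 src: inc=0.074074, refl=0.074074·0.777778=0.0576; V=0.222222+0.074074+0.057613=0.3539
k=3 load: inc=0.057613, refl=0.057613·0.333333=0.0192; V=0.296296+0.057613+0.019204=0.3731

0 0 source 0.2222
1 5 load 0.2963
2 10 source 0.3539
3 15 load 0.3731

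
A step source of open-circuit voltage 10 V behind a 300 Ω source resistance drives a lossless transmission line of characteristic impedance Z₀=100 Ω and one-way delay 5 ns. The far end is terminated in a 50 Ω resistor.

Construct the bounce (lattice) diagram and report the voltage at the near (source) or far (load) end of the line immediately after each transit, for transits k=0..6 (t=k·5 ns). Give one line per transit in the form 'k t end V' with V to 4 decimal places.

Γ_L=-0.333333, Γ_S=0.500000; launch V₁=10·100/400=2.500000
k=0 src: V=2.5000
k=1 load: inc=2.500000, refl=2.500000·-0.333333=-0.8333; V=0.000000+2.500000+-0.833333=1.6667
k=2 src: inc=-0.833333, refl=-0.833333·0.500000=-0.4167; V=2.500000+-0.833333+-0.416667=1.2500
k=3 load: inc=-0.416667, refl=-0.416667·-0.333333=0.1389; V=1.666667+-0.416667+0.138889=1.3889
k=4 src: inc=0.138889, refl=0.138889·0.500000=0.0694; V=1.250000+0.138889+0.069444=1.4583
k=5 load: inc=0.069444, refl=0.069444·-0.333333=-0.0231; V=1.388889+0.069444+-0.023148=1.4352
k=6 src: inc=-0.023148, refl=-0.023148·0.500000=-0.0116; V=1.458333+-0.023148+-0.011574=1.4236

0 0 source 2.5000
1 5 load 1.6667
2 10 source 1.2500
3 15 load 1.3889
4 20 source 1.4583
5 25 load 1.4352
6 30 source 1.4236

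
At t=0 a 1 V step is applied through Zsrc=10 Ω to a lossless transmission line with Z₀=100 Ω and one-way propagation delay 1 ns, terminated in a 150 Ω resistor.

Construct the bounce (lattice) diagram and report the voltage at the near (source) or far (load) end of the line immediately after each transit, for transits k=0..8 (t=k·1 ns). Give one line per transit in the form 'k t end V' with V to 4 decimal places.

0 0 source 0.9091
1 1 load 1.0909
2 2 source 0.9421
3 3 load 0.9124
4 4 source 0.9367
5 5 load 0.9416
6 6 source 0.9376
7 7 load 0.9368
8 8 source 0.9375

Γ_L=0.200000, Γ_S=-0.818182; launch V₁=1·100/110=0.909091
k=0 src: V=0.9091
k=1 load: inc=0.909091, refl=0.909091·0.200000=0.1818; V=0.000000+0.909091+0.181818=1.0909
k=2 src: inc=0.181818, refl=0.181818·-0.818182=-0.1488; V=0.909091+0.181818+-0.148760=0.9421
k=3 load: inc=-0.148760, refl=-0.148760·0.200000=-0.0298; V=1.090909+-0.148760+-0.029752=0.9124
k=4 src: inc=-0.029752, refl=-0.029752·-0.818182=0.0243; V=0.942149+-0.029752+0.024343=0.9367
k=5 load: inc=0.024343, refl=0.024343·0.200000=0.0049; V=0.912397+0.024343+0.004869=0.9416
k=6 src: inc=0.004869, refl=0.004869·-0.818182=-0.0040; V=0.936739+0.004869+-0.003983=0.9376
k=7 load: inc=-0.003983, refl=-0.003983·0.200000=-0.0008; V=0.941608+-0.003983+-0.000797=0.9368
k=8 src: inc=-0.000797, refl=-0.000797·-0.818182=0.0007; V=0.937624+-0.000797+0.000652=0.9375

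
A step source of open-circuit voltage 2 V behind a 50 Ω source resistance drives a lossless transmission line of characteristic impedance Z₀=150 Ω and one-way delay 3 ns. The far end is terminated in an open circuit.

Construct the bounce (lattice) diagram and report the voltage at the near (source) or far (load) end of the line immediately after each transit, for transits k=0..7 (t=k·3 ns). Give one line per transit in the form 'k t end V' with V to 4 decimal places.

Γ_L=1.000000, Γ_S=-0.500000; launch V₁=2·150/200=1.500000
k=0 src: V=1.5000
k=1 load: inc=1.500000, refl=1.500000·1.000000=1.5000; V=0.000000+1.500000+1.500000=3.0000
k=2 src: inc=1.500000, refl=1.500000·-0.500000=-0.7500; V=1.500000+1.500000+-0.750000=2.2500
k=3 load: inc=-0.750000, refl=-0.750000·1.000000=-0.7500; V=3.000000+-0.750000+-0.750000=1.5000
k=4 src: inc=-0.750000, refl=-0.750000·-0.500000=0.3750; V=2.250000+-0.750000+0.375000=1.8750
k=5 load: inc=0.375000, refl=0.375000·1.000000=0.3750; V=1.500000+0.375000+0.375000=2.2500
k=6 src: inc=0.375000, refl=0.375000·-0.500000=-0.1875; V=1.875000+0.375000+-0.187500=2.0625
k=7 load: inc=-0.187500, refl=-0.187500·1.000000=-0.1875; V=2.250000+-0.187500+-0.187500=1.8750

0 0 source 1.5000
1 3 load 3.0000
2 6 source 2.2500
3 9 load 1.5000
4 12 source 1.8750
5 15 load 2.2500
6 18 source 2.0625
7 21 load 1.8750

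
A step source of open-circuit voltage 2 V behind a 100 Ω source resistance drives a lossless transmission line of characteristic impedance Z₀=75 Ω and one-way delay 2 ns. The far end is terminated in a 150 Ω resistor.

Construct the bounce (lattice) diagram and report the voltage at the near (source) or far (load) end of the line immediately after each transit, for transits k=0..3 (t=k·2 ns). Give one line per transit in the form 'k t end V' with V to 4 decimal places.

Γ_L=0.333333, Γ_S=0.142857; launch V₁=2·75/175=0.857143
k=0 src: V=0.8571
k=1 load: inc=0.857143, refl=0.857143·0.333333=0.2857; V=0.000000+0.857143+0.285714=1.1429
k=2 src: inc=0.285714, refl=0.285714·0.142857=0.0408; V=0.857143+0.285714+0.040816=1.1837
k=3 load: inc=0.040816, refl=0.040816·0.333333=0.0136; V=1.142857+0.040816+0.013605=1.1973

0 0 source 0.8571
1 2 load 1.1429
2 4 source 1.1837
3 6 load 1.1973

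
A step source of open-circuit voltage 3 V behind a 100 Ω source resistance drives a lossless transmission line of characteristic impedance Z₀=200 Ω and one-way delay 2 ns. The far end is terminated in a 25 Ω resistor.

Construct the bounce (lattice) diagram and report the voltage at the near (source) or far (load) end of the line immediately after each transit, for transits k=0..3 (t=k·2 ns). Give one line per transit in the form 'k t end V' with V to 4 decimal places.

Γ_L=-0.777778, Γ_S=-0.333333; launch V₁=3·200/300=2.000000
k=0 src: V=2.0000
k=1 load: inc=2.000000, refl=2.000000·-0.777778=-1.5556; V=0.000000+2.000000+-1.555556=0.4444
k=2 src: inc=-1.555556, refl=-1.555556·-0.333333=0.5185; V=2.000000+-1.555556+0.518519=0.9630
k=3 load: inc=0.518519, refl=0.518519·-0.777778=-0.4033; V=0.444444+0.518519+-0.403292=0.5597

0 0 source 2.0000
1 2 load 0.4444
2 4 source 0.9630
3 6 load 0.5597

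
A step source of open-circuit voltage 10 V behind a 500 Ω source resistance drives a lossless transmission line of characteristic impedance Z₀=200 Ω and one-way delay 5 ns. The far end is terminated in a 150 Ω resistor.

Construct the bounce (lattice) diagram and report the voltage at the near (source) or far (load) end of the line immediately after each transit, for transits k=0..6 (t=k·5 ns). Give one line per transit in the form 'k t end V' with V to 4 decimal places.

0 0 source 2.8571
1 5 load 2.4490
2 10 source 2.2741
3 15 load 2.2990
4 20 source 2.3098
5 25 load 2.3082
6 30 source 2.3076

Γ_L=-0.142857, Γ_S=0.428571; launch V₁=10·200/700=2.857143
k=0 src: V=2.8571
k=1 load: inc=2.857143, refl=2.857143·-0.142857=-0.4082; V=0.000000+2.857143+-0.408163=2.4490
k=2 src: inc=-0.408163, refl=-0.408163·0.428571=-0.1749; V=2.857143+-0.408163+-0.174927=2.2741
k=3 load: inc=-0.174927, refl=-0.174927·-0.142857=0.0250; V=2.448980+-0.174927+0.024990=2.2990
k=4 src: inc=0.024990, refl=0.024990·0.428571=0.0107; V=2.274052+0.024990+0.010710=2.3098
k=5 load: inc=0.010710, refl=0.010710·-0.142857=-0.0015; V=2.299042+0.010710+-0.001530=2.3082
k=6 src: inc=-0.001530, refl=-0.001530·0.428571=-0.0007; V=2.309752+-0.001530+-0.000656=2.3076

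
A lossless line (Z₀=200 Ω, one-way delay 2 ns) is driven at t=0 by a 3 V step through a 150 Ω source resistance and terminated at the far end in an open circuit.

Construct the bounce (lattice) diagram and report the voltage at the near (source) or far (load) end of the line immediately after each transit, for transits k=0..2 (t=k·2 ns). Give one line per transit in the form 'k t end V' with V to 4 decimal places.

0 0 source 1.7143
1 2 load 3.4286
2 4 source 3.1837

Γ_L=1.000000, Γ_S=-0.142857; launch V₁=3·200/350=1.714286
k=0 src: V=1.7143
k=1 load: inc=1.714286, refl=1.714286·1.000000=1.7143; V=0.000000+1.714286+1.714286=3.4286
k=2 src: inc=1.714286, refl=1.714286·-0.142857=-0.2449; V=1.714286+1.714286+-0.244898=3.1837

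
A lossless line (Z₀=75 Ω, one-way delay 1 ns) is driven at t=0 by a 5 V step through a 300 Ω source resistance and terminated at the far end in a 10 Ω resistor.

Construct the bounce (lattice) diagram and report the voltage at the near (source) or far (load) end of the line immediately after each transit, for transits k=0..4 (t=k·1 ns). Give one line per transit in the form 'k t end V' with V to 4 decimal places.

0 0 source 1.0000
1 1 load 0.2353
2 2 source -0.2235
3 3 load 0.1273
4 4 source 0.3379

Γ_L=-0.764706, Γ_S=0.600000; launch V₁=5·75/375=1.000000
k=0 src: V=1.0000
k=1 load: inc=1.000000, refl=1.000000·-0.764706=-0.7647; V=0.000000+1.000000+-0.764706=0.2353
k=2 src: inc=-0.764706, refl=-0.764706·0.600000=-0.4588; V=1.000000+-0.764706+-0.458824=-0.2235
k=3 load: inc=-0.458824, refl=-0.458824·-0.764706=0.3509; V=0.235294+-0.458824+0.350865=0.1273
k=4 src: inc=0.350865, refl=0.350865·0.600000=0.2105; V=-0.223529+0.350865+0.210519=0.3379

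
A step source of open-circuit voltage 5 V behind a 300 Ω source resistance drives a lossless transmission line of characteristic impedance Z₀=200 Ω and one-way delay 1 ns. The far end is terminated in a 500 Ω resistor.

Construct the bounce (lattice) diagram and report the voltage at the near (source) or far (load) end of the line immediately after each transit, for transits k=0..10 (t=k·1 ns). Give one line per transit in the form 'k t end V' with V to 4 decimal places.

Γ_L=0.428571, Γ_S=0.200000; launch V₁=5·200/500=2.000000
k=0 src: V=2.0000
k=1 load: inc=2.000000, refl=2.000000·0.428571=0.8571; V=0.000000+2.000000+0.857143=2.8571
k=2 src: inc=0.857143, refl=0.857143·0.200000=0.1714; V=2.000000+0.857143+0.171429=3.0286
k=3 load: inc=0.171429, refl=0.171429·0.428571=0.0735; V=2.857143+0.171429+0.073469=3.1020
k=4 src: inc=0.073469, refl=0.073469·0.200000=0.0147; V=3.028571+0.073469+0.014694=3.1167
k=5 load: inc=0.014694, refl=0.014694·0.428571=0.0063; V=3.102041+0.014694+0.006297=3.1230
k=6 src: inc=0.006297, refl=0.006297·0.200000=0.0013; V=3.116735+0.006297+0.001259=3.1243
k=7 load: inc=0.001259, refl=0.001259·0.428571=0.0005; V=3.123032+0.001259+0.000540=3.1248
k=8 src: inc=0.000540, refl=0.000540·0.200000=0.0001; V=3.124292+0.000540+0.000108=3.1249
k=9 load: inc=0.000108, refl=0.000108·0.428571=0.0000; V=3.124831+0.000108+0.000046=3.1250
k=10 src: inc=0.000046, refl=0.000046·0.200000=0.0000; V=3.124939+0.000046+0.000009=3.1250

0 0 source 2.0000
1 1 load 2.8571
2 2 source 3.0286
3 3 load 3.1020
4 4 source 3.1167
5 5 load 3.1230
6 6 source 3.1243
7 7 load 3.1248
8 8 source 3.1249
9 9 load 3.1250
10 10 source 3.1250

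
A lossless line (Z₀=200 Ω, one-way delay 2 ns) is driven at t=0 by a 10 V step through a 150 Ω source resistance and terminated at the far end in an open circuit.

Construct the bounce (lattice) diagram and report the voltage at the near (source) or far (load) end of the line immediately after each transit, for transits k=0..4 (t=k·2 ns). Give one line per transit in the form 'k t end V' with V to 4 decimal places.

Γ_L=1.000000, Γ_S=-0.142857; launch V₁=10·200/350=5.714286
k=0 src: V=5.7143
k=1 load: inc=5.714286, refl=5.714286·1.000000=5.7143; V=0.000000+5.714286+5.714286=11.4286
k=2 src: inc=5.714286, refl=5.714286·-0.142857=-0.8163; V=5.714286+5.714286+-0.816327=10.6122
k=3 load: inc=-0.816327, refl=-0.816327·1.000000=-0.8163; V=11.428571+-0.816327+-0.816327=9.7959
k=4 src: inc=-0.816327, refl=-0.816327·-0.142857=0.1166; V=10.612245+-0.816327+0.116618=9.9125

0 0 source 5.7143
1 2 load 11.4286
2 4 source 10.6122
3 6 load 9.7959
4 8 source 9.9125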